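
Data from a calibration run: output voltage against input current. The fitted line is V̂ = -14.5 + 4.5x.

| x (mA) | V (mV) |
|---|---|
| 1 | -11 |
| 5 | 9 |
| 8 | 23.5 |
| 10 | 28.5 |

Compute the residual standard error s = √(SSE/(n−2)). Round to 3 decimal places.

x=1: V̂ = -14.5 + 4.5·1 = -10; e = -11 − (-10) = -1
x=5: V̂ = -14.5 + 4.5·5 = 8; e = 9 − 8 = 1
x=8: V̂ = -14.5 + 4.5·8 = 21.5; e = 23.5 − 21.5 = 2
x=10: V̂ = -14.5 + 4.5·10 = 30.5; e = 28.5 − 30.5 = -2
SSE = 1 + 1 + 4 + 4 = 10
s = √(10/2) = √5 ≈ 2.236

s = 2.236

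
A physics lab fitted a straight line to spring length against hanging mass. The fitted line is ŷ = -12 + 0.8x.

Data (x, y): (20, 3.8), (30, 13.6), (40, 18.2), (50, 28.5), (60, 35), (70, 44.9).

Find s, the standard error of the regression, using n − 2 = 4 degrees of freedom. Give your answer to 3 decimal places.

x=20: ŷ = -12 + 0.8·20 = 4; e = 3.8 − 4 = -0.2
x=30: ŷ = -12 + 0.8·30 = 12; e = 13.6 − 12 = 1.6
x=40: ŷ = -12 + 0.8·40 = 20; e = 18.2 − 20 = -1.8
x=50: ŷ = -12 + 0.8·50 = 28; e = 28.5 − 28 = 0.5
x=60: ŷ = -12 + 0.8·60 = 36; e = 35 − 36 = -1
x=70: ŷ = -12 + 0.8·70 = 44; e = 44.9 − 44 = 0.9
SSE = 0.04 + 2.56 + 3.24 + 0.25 + 1 + 0.81 = 7.9
s = √(7.9/4) = √1.975 ≈ 1.405

s = 1.405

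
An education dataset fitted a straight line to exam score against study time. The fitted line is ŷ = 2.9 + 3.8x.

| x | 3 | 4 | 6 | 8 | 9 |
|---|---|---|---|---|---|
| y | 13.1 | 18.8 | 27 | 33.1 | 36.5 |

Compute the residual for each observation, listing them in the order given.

-1.2, 0.7, 1.3, -0.2, -0.6

x=3: ŷ = 2.9 + 3.8·3 = 14.3; e = 13.1 − 14.3 = -1.2
x=4: ŷ = 2.9 + 3.8·4 = 18.1; e = 18.8 − 18.1 = 0.7
x=6: ŷ = 2.9 + 3.8·6 = 25.7; e = 27 − 25.7 = 1.3
x=8: ŷ = 2.9 + 3.8·8 = 33.3; e = 33.1 − 33.3 = -0.2
x=9: ŷ = 2.9 + 3.8·9 = 37.1; e = 36.5 − 37.1 = -0.6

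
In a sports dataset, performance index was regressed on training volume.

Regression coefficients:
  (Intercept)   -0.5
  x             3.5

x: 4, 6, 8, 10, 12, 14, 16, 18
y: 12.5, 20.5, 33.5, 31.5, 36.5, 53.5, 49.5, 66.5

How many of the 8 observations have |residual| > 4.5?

x=4: ŷ = -0.5 + 3.5·4 = 13.5; r = 12.5 − 13.5 = -1
x=6: ŷ = -0.5 + 3.5·6 = 20.5; r = 20.5 − 20.5 = 0
x=8: ŷ = -0.5 + 3.5·8 = 27.5; r = 33.5 − 27.5 = 6
x=10: ŷ = -0.5 + 3.5·10 = 34.5; r = 31.5 − 34.5 = -3
x=12: ŷ = -0.5 + 3.5·12 = 41.5; r = 36.5 − 41.5 = -5
x=14: ŷ = -0.5 + 3.5·14 = 48.5; r = 53.5 − 48.5 = 5
x=16: ŷ = -0.5 + 3.5·16 = 55.5; r = 49.5 − 55.5 = -6
x=18: ŷ = -0.5 + 3.5·18 = 62.5; r = 66.5 − 62.5 = 4
|r| > 4.5: x=8 (|r|=6), x=12 (|r|=5), x=14 (|r|=5), x=16 (|r|=6) → 4

4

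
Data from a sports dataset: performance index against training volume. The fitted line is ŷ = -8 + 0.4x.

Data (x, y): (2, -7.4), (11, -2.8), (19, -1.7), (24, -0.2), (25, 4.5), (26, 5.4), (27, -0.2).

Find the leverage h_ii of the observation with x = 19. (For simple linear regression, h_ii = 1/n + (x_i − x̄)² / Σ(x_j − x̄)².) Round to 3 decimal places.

x̄ = (2 + 11 + 19 + 24 + 25 + 26 + 27)/7 = 19.1429
Σ(x − x̄)² = 293.878 + 66.3061 + 0.0204082 + 23.5918 + 34.3061 + 47.0204 + 61.7347 = 526.857
h = 1/7 + (-0.142857)²/526.857 = 0.142857 + 3.87357e-05 = 0.143

h = 0.143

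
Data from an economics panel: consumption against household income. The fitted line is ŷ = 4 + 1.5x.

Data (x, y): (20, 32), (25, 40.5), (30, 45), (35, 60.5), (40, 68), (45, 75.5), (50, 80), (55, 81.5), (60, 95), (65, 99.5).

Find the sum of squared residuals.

SSE = 100

x=20: ŷ = 4 + 1.5·20 = 34; e = 32 − 34 = -2
x=25: ŷ = 4 + 1.5·25 = 41.5; e = 40.5 − 41.5 = -1
x=30: ŷ = 4 + 1.5·30 = 49; e = 45 − 49 = -4
x=35: ŷ = 4 + 1.5·35 = 56.5; e = 60.5 − 56.5 = 4
x=40: ŷ = 4 + 1.5·40 = 64; e = 68 − 64 = 4
x=45: ŷ = 4 + 1.5·45 = 71.5; e = 75.5 − 71.5 = 4
x=50: ŷ = 4 + 1.5·50 = 79; e = 80 − 79 = 1
x=55: ŷ = 4 + 1.5·55 = 86.5; e = 81.5 − 86.5 = -5
x=60: ŷ = 4 + 1.5·60 = 94; e = 95 − 94 = 1
x=65: ŷ = 4 + 1.5·65 = 101.5; e = 99.5 − 101.5 = -2
SSE = 4 + 1 + 16 + 16 + 16 + 16 + 1 + 25 + 1 + 4 = 100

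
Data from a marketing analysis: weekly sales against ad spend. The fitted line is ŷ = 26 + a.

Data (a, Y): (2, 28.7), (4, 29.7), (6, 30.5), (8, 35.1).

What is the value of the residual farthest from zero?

e = -1.5

a=2: ŷ = 26 + 2 = 28; e = 28.7 − 28 = 0.7
a=4: ŷ = 26 + 4 = 30; e = 29.7 − 30 = -0.3
a=6: ŷ = 26 + 6 = 32; e = 30.5 − 32 = -1.5
a=8: ŷ = 26 + 8 = 34; e = 35.1 − 34 = 1.1
Largest |e| is 1.5 at a = 6, residual -1.5.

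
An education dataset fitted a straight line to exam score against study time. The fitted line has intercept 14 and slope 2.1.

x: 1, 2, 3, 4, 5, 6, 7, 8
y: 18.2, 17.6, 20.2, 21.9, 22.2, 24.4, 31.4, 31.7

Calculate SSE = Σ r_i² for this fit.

x=1: ŷ = 14 + 2.1·1 = 16.1; r = 18.2 − 16.1 = 2.1
x=2: ŷ = 14 + 2.1·2 = 18.2; r = 17.6 − 18.2 = -0.6
x=3: ŷ = 14 + 2.1·3 = 20.3; r = 20.2 − 20.3 = -0.1
x=4: ŷ = 14 + 2.1·4 = 22.4; r = 21.9 − 22.4 = -0.5
x=5: ŷ = 14 + 2.1·5 = 24.5; r = 22.2 − 24.5 = -2.3
x=6: ŷ = 14 + 2.1·6 = 26.6; r = 24.4 − 26.6 = -2.2
x=7: ŷ = 14 + 2.1·7 = 28.7; r = 31.4 − 28.7 = 2.7
x=8: ŷ = 14 + 2.1·8 = 30.8; r = 31.7 − 30.8 = 0.9
SSE = 4.41 + 0.36 + 0.01 + 0.25 + 5.29 + 4.84 + 7.29 + 0.81 = 23.26

SSE = 23.26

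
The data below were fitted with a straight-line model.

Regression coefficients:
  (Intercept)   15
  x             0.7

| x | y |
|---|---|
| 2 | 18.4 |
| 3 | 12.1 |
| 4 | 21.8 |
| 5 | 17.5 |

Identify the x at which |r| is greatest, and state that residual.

x = 3, r = -5

x=2: ŷ = 15 + 0.7·2 = 16.4; r = 18.4 − 16.4 = 2
x=3: ŷ = 15 + 0.7·3 = 17.1; r = 12.1 − 17.1 = -5
x=4: ŷ = 15 + 0.7·4 = 17.8; r = 21.8 − 17.8 = 4
x=5: ŷ = 15 + 0.7·5 = 18.5; r = 17.5 − 18.5 = -1
Largest |r| is 5 at x = 3, residual -5.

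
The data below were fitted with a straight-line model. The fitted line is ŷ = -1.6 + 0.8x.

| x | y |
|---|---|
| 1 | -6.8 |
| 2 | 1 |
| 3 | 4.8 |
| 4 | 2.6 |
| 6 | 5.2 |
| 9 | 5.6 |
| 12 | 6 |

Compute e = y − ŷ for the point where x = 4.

e = 1

ŷ = -1.6 + 0.8·4 = 1.6
e = 2.6 − 1.6 = 1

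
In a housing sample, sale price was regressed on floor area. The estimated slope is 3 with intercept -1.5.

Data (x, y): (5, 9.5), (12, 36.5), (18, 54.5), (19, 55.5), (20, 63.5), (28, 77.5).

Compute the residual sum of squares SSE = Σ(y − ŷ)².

SSE = 74

x=5: ŷ = -1.5 + 3·5 = 13.5; r = 9.5 − 13.5 = -4
x=12: ŷ = -1.5 + 3·12 = 34.5; r = 36.5 − 34.5 = 2
x=18: ŷ = -1.5 + 3·18 = 52.5; r = 54.5 − 52.5 = 2
x=19: ŷ = -1.5 + 3·19 = 55.5; r = 55.5 − 55.5 = 0
x=20: ŷ = -1.5 + 3·20 = 58.5; r = 63.5 − 58.5 = 5
x=28: ŷ = -1.5 + 3·28 = 82.5; r = 77.5 − 82.5 = -5
SSE = 16 + 4 + 4 + 0 + 25 + 25 = 74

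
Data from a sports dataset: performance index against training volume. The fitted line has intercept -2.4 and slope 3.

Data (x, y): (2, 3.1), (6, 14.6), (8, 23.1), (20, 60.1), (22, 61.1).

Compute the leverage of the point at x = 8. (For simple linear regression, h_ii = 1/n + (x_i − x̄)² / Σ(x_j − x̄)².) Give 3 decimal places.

h = 0.241

x̄ = (2 + 6 + 8 + 20 + 22)/5 = 11.6
Σ(x − x̄)² = 92.16 + 31.36 + 12.96 + 70.56 + 108.16 = 315.2
h = 1/5 + (-3.6)²/315.2 = 0.2 + 0.0411168 = 0.241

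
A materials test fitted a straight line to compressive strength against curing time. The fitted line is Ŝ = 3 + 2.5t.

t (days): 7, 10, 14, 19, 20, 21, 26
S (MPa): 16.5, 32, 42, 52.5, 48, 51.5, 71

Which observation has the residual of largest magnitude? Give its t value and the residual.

t=7: Ŝ = 3 + 2.5·7 = 20.5; r = 16.5 − 20.5 = -4
t=10: Ŝ = 3 + 2.5·10 = 28; r = 32 − 28 = 4
t=14: Ŝ = 3 + 2.5·14 = 38; r = 42 − 38 = 4
t=19: Ŝ = 3 + 2.5·19 = 50.5; r = 52.5 − 50.5 = 2
t=20: Ŝ = 3 + 2.5·20 = 53; r = 48 − 53 = -5
t=21: Ŝ = 3 + 2.5·21 = 55.5; r = 51.5 − 55.5 = -4
t=26: Ŝ = 3 + 2.5·26 = 68; r = 71 − 68 = 3
Largest |r| is 5 at t = 20, residual -5.

t = 20, r = -5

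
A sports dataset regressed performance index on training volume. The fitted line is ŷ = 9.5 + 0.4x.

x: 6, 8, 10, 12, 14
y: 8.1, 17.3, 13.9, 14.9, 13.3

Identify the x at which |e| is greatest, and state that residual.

x = 8, e = 4.6

x=6: ŷ = 9.5 + 0.4·6 = 11.9; e = 8.1 − 11.9 = -3.8
x=8: ŷ = 9.5 + 0.4·8 = 12.7; e = 17.3 − 12.7 = 4.6
x=10: ŷ = 9.5 + 0.4·10 = 13.5; e = 13.9 − 13.5 = 0.4
x=12: ŷ = 9.5 + 0.4·12 = 14.3; e = 14.9 − 14.3 = 0.6
x=14: ŷ = 9.5 + 0.4·14 = 15.1; e = 13.3 − 15.1 = -1.8
Largest |e| is 4.6 at x = 8, residual 4.6.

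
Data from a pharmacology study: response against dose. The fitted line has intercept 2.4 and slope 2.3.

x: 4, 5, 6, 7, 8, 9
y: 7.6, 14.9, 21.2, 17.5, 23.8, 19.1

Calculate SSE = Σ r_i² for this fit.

x=4: ŷ = 2.4 + 2.3·4 = 11.6; r = 7.6 − 11.6 = -4
x=5: ŷ = 2.4 + 2.3·5 = 13.9; r = 14.9 − 13.9 = 1
x=6: ŷ = 2.4 + 2.3·6 = 16.2; r = 21.2 − 16.2 = 5
x=7: ŷ = 2.4 + 2.3·7 = 18.5; r = 17.5 − 18.5 = -1
x=8: ŷ = 2.4 + 2.3·8 = 20.8; r = 23.8 − 20.8 = 3
x=9: ŷ = 2.4 + 2.3·9 = 23.1; r = 19.1 − 23.1 = -4
SSE = 16 + 1 + 25 + 1 + 9 + 16 = 68

SSE = 68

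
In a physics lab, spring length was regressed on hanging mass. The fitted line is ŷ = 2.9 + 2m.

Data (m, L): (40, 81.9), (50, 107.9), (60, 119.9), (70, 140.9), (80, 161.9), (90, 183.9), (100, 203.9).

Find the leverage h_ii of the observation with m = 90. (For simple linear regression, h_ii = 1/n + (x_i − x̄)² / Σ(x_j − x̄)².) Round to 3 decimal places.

h = 0.286

m̄ = (40 + 50 + 60 + 70 + 80 + 90 + 100)/7 = 70
Σ(m − m̄)² = 900 + 400 + 100 + 0 + 100 + 400 + 900 = 2800
h = 1/7 + (20)²/2800 = 0.142857 + 0.142857 = 0.286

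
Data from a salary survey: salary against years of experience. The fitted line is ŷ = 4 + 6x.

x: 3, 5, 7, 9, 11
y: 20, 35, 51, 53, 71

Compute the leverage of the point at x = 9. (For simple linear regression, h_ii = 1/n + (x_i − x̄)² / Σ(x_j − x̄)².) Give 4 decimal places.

h = 0.3000

x̄ = (3 + 5 + 7 + 9 + 11)/5 = 7
Σ(x − x̄)² = 16 + 4 + 0 + 4 + 16 = 40
h = 1/5 + (2)²/40 = 0.2 + 0.1 = 0.3000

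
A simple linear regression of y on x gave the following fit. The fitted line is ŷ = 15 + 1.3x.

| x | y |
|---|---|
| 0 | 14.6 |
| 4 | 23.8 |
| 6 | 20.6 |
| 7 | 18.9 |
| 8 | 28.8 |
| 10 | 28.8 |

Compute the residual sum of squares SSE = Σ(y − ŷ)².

x=0: ŷ = 15 + 1.3·0 = 15; e = 14.6 − 15 = -0.4
x=4: ŷ = 15 + 1.3·4 = 20.2; e = 23.8 − 20.2 = 3.6
x=6: ŷ = 15 + 1.3·6 = 22.8; e = 20.6 − 22.8 = -2.2
x=7: ŷ = 15 + 1.3·7 = 24.1; e = 18.9 − 24.1 = -5.2
x=8: ŷ = 15 + 1.3·8 = 25.4; e = 28.8 − 25.4 = 3.4
x=10: ŷ = 15 + 1.3·10 = 28; e = 28.8 − 28 = 0.8
SSE = 0.16 + 12.96 + 4.84 + 27.04 + 11.56 + 0.64 = 57.2

SSE = 57.2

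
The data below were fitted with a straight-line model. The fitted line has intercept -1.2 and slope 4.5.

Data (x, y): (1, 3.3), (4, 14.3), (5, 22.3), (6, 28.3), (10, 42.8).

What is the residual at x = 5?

ŷ = -1.2 + 4.5·5 = 21.3
r = 22.3 − 21.3 = 1

r = 1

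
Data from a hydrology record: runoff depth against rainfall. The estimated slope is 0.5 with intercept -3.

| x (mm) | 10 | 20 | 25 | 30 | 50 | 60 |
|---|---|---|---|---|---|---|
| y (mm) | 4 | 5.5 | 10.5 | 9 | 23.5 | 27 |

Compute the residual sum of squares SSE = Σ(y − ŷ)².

x=10: ŷ = -3 + 0.5·10 = 2; r = 4 − 2 = 2
x=20: ŷ = -3 + 0.5·20 = 7; r = 5.5 − 7 = -1.5
x=25: ŷ = -3 + 0.5·25 = 9.5; r = 10.5 − 9.5 = 1
x=30: ŷ = -3 + 0.5·30 = 12; r = 9 − 12 = -3
x=50: ŷ = -3 + 0.5·50 = 22; r = 23.5 − 22 = 1.5
x=60: ŷ = -3 + 0.5·60 = 27; r = 27 − 27 = 0
SSE = 4 + 2.25 + 1 + 9 + 2.25 + 0 = 18.5

SSE = 18.5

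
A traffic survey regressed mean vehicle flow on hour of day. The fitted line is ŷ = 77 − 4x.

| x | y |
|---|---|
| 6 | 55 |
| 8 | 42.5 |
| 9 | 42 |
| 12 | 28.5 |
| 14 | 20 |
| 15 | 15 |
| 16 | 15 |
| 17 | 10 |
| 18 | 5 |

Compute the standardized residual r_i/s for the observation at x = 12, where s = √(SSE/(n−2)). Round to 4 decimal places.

x=6: ŷ = 77 − 4·6 = 53; r = 55 − 53 = 2
x=8: ŷ = 77 − 4·8 = 45; r = 42.5 − 45 = -2.5
x=9: ŷ = 77 − 4·9 = 41; r = 42 − 41 = 1
x=12: ŷ = 77 − 4·12 = 29; r = 28.5 − 29 = -0.5
x=14: ŷ = 77 − 4·14 = 21; r = 20 − 21 = -1
x=15: ŷ = 77 − 4·15 = 17; r = 15 − 17 = -2
x=16: ŷ = 77 − 4·16 = 13; r = 15 − 13 = 2
x=17: ŷ = 77 − 4·17 = 9; r = 10 − 9 = 1
x=18: ŷ = 77 − 4·18 = 5; r = 5 − 5 = 0
SSE = 4 + 6.25 + 1 + 0.25 + 1 + 4 + 4 + 1 + 0 = 21.5
s = √(21.5/7) = 1.75255
r/s = -0.5 / 1.75255 = -0.2853

-0.2853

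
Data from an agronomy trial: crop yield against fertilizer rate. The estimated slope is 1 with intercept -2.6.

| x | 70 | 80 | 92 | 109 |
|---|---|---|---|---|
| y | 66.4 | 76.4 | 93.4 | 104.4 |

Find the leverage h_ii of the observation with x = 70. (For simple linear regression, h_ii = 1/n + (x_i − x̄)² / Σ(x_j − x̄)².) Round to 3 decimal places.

x̄ = (70 + 80 + 92 + 109)/4 = 87.75
Σ(x − x̄)² = 315.062 + 60.0625 + 18.0625 + 451.562 = 844.75
h = 1/4 + (-17.75)²/844.75 = 0.25 + 0.372965 = 0.623

h = 0.623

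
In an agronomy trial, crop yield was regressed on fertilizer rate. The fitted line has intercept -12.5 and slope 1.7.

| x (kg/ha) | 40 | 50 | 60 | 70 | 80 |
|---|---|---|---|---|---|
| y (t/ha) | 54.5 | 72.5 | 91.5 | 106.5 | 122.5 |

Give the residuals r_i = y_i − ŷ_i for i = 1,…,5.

-1, 0, 2, 0, -1

x=40: ŷ = -12.5 + 1.7·40 = 55.5; r = 54.5 − 55.5 = -1
x=50: ŷ = -12.5 + 1.7·50 = 72.5; r = 72.5 − 72.5 = 0
x=60: ŷ = -12.5 + 1.7·60 = 89.5; r = 91.5 − 89.5 = 2
x=70: ŷ = -12.5 + 1.7·70 = 106.5; r = 106.5 − 106.5 = 0
x=80: ŷ = -12.5 + 1.7·80 = 123.5; r = 122.5 − 123.5 = -1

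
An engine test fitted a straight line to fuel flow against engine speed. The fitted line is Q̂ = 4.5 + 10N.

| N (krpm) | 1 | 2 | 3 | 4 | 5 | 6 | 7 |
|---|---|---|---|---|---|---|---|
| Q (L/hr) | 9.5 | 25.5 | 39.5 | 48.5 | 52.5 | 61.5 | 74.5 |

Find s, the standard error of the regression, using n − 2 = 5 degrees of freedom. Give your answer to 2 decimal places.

N=1: Q̂ = 4.5 + 10·1 = 14.5; e = 9.5 − 14.5 = -5
N=2: Q̂ = 4.5 + 10·2 = 24.5; e = 25.5 − 24.5 = 1
N=3: Q̂ = 4.5 + 10·3 = 34.5; e = 39.5 − 34.5 = 5
N=4: Q̂ = 4.5 + 10·4 = 44.5; e = 48.5 − 44.5 = 4
N=5: Q̂ = 4.5 + 10·5 = 54.5; e = 52.5 − 54.5 = -2
N=6: Q̂ = 4.5 + 10·6 = 64.5; e = 61.5 − 64.5 = -3
N=7: Q̂ = 4.5 + 10·7 = 74.5; e = 74.5 − 74.5 = 0
SSE = 25 + 1 + 25 + 16 + 4 + 9 + 0 = 80
s = √(80/5) = √16 ≈ 4.00

s = 4.00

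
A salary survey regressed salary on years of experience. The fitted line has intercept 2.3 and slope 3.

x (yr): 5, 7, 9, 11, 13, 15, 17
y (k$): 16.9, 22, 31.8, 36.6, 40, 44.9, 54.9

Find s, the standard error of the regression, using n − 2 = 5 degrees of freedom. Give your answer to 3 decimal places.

s = 1.990

x=5: ŷ = 2.3 + 3·5 = 17.3; e = 16.9 − 17.3 = -0.4
x=7: ŷ = 2.3 + 3·7 = 23.3; e = 22 − 23.3 = -1.3
x=9: ŷ = 2.3 + 3·9 = 29.3; e = 31.8 − 29.3 = 2.5
x=11: ŷ = 2.3 + 3·11 = 35.3; e = 36.6 − 35.3 = 1.3
x=13: ŷ = 2.3 + 3·13 = 41.3; e = 40 − 41.3 = -1.3
x=15: ŷ = 2.3 + 3·15 = 47.3; e = 44.9 − 47.3 = -2.4
x=17: ŷ = 2.3 + 3·17 = 53.3; e = 54.9 − 53.3 = 1.6
SSE = 0.16 + 1.69 + 6.25 + 1.69 + 1.69 + 5.76 + 2.56 = 19.8
s = √(19.8/5) = √3.96 ≈ 1.990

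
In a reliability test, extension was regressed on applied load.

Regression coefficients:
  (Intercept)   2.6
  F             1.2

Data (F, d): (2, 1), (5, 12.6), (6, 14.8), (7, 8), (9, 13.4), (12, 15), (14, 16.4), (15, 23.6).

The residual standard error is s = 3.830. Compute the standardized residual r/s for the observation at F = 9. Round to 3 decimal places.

0.000

ŷ = 2.6 + 1.2·9 = 13.4
r = 13.4 − 13.4 = 0
r/s = 0 / 3.830 = 0.000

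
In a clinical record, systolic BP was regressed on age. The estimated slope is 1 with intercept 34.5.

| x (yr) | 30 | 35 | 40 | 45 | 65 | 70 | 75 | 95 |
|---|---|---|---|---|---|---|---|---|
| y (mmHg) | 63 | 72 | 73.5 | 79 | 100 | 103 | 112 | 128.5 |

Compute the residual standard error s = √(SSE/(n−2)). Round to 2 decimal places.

x=30: ŷ = 34.5 + 30 = 64.5; r = 63 − 64.5 = -1.5
x=35: ŷ = 34.5 + 35 = 69.5; r = 72 − 69.5 = 2.5
x=40: ŷ = 34.5 + 40 = 74.5; r = 73.5 − 74.5 = -1
x=45: ŷ = 34.5 + 45 = 79.5; r = 79 − 79.5 = -0.5
x=65: ŷ = 34.5 + 65 = 99.5; r = 100 − 99.5 = 0.5
x=70: ŷ = 34.5 + 70 = 104.5; r = 103 − 104.5 = -1.5
x=75: ŷ = 34.5 + 75 = 109.5; r = 112 − 109.5 = 2.5
x=95: ŷ = 34.5 + 95 = 129.5; r = 128.5 − 129.5 = -1
SSE = 2.25 + 6.25 + 1 + 0.25 + 0.25 + 2.25 + 6.25 + 1 = 19.5
s = √(19.5/6) = √3.25 ≈ 1.80

s = 1.80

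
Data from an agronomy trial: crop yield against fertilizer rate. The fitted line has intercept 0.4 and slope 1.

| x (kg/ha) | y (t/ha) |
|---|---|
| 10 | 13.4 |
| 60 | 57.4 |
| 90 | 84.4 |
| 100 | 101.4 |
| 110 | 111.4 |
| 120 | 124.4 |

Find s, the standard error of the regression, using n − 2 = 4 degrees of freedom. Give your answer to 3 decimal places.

s = 4.243

x=10: ŷ = 0.4 + 10 = 10.4; r = 13.4 − 10.4 = 3
x=60: ŷ = 0.4 + 60 = 60.4; r = 57.4 − 60.4 = -3
x=90: ŷ = 0.4 + 90 = 90.4; r = 84.4 − 90.4 = -6
x=100: ŷ = 0.4 + 100 = 100.4; r = 101.4 − 100.4 = 1
x=110: ŷ = 0.4 + 110 = 110.4; r = 111.4 − 110.4 = 1
x=120: ŷ = 0.4 + 120 = 120.4; r = 124.4 − 120.4 = 4
SSE = 9 + 9 + 36 + 1 + 1 + 16 = 72
s = √(72/4) = √18 ≈ 4.243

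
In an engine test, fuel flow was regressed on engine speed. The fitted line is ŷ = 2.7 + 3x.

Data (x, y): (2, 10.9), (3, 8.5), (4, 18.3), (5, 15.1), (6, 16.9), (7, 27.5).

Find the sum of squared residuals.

SSE = 63.68

x=2: ŷ = 2.7 + 3·2 = 8.7; r = 10.9 − 8.7 = 2.2
x=3: ŷ = 2.7 + 3·3 = 11.7; r = 8.5 − 11.7 = -3.2
x=4: ŷ = 2.7 + 3·4 = 14.7; r = 18.3 − 14.7 = 3.6
x=5: ŷ = 2.7 + 3·5 = 17.7; r = 15.1 − 17.7 = -2.6
x=6: ŷ = 2.7 + 3·6 = 20.7; r = 16.9 − 20.7 = -3.8
x=7: ŷ = 2.7 + 3·7 = 23.7; r = 27.5 − 23.7 = 3.8
SSE = 4.84 + 10.24 + 12.96 + 6.76 + 14.44 + 14.44 = 63.68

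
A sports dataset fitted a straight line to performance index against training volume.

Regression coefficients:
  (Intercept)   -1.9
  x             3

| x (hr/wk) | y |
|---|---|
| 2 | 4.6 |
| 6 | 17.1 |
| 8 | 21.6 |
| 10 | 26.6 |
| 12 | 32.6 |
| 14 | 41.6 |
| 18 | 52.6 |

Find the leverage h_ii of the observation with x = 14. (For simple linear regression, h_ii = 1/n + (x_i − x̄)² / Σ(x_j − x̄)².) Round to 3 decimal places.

h = 0.238

x̄ = (2 + 6 + 8 + 10 + 12 + 14 + 18)/7 = 10
Σ(x − x̄)² = 64 + 16 + 4 + 0 + 4 + 16 + 64 = 168
h = 1/7 + (4)²/168 = 0.142857 + 0.0952381 = 0.238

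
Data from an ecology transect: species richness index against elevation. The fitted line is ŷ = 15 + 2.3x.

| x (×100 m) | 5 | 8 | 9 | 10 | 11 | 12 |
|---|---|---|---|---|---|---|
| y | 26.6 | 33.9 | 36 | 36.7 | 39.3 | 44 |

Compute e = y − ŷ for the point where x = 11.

e = -1

ŷ = 15 + 2.3·11 = 40.3
e = 39.3 − 40.3 = -1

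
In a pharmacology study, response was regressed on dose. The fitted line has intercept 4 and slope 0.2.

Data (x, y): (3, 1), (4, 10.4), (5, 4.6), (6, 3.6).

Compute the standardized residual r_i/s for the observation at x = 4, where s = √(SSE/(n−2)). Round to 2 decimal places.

1.15

x=3: ŷ = 4 + 0.2·3 = 4.6; r = 1 − 4.6 = -3.6
x=4: ŷ = 4 + 0.2·4 = 4.8; r = 10.4 − 4.8 = 5.6
x=5: ŷ = 4 + 0.2·5 = 5; r = 4.6 − 5 = -0.4
x=6: ŷ = 4 + 0.2·6 = 5.2; r = 3.6 − 5.2 = -1.6
SSE = 12.96 + 31.36 + 0.16 + 2.56 = 47.04
s = √(47.04/2) = 4.84974
r/s = 5.6 / 4.84974 = 1.15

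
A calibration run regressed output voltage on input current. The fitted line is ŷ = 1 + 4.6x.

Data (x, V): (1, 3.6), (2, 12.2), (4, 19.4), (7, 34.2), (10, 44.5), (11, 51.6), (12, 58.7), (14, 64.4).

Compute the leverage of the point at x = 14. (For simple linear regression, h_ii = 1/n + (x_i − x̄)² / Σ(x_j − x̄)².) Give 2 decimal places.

x̄ = (1 + 2 + 4 + 7 + 10 + 11 + 12 + 14)/8 = 7.625
Σ(x − x̄)² = 43.8906 + 31.6406 + 13.1406 + 0.390625 + 5.64062 + 11.3906 + 19.1406 + 40.6406 = 165.875
h = 1/8 + (6.375)²/165.875 = 0.125 + 0.245008 = 0.37

h = 0.37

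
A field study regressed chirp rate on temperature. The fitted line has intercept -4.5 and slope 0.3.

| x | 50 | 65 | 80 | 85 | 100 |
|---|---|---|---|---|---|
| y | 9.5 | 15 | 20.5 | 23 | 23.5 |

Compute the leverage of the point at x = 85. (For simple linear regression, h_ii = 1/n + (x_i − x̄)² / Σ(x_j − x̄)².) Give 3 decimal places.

h = 0.255

x̄ = (50 + 65 + 80 + 85 + 100)/5 = 76
Σ(x − x̄)² = 676 + 121 + 16 + 81 + 576 = 1470
h = 1/5 + (9)²/1470 = 0.2 + 0.055102 = 0.255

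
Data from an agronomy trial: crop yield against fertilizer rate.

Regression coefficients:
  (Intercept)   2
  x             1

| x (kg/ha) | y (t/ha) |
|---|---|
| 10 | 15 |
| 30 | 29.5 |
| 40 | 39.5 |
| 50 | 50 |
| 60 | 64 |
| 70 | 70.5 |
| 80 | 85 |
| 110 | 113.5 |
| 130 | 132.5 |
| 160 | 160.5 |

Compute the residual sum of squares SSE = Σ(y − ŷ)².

x=10: ŷ = 2 + 10 = 12; r = 15 − 12 = 3
x=30: ŷ = 2 + 30 = 32; r = 29.5 − 32 = -2.5
x=40: ŷ = 2 + 40 = 42; r = 39.5 − 42 = -2.5
x=50: ŷ = 2 + 50 = 52; r = 50 − 52 = -2
x=60: ŷ = 2 + 60 = 62; r = 64 − 62 = 2
x=70: ŷ = 2 + 70 = 72; r = 70.5 − 72 = -1.5
x=80: ŷ = 2 + 80 = 82; r = 85 − 82 = 3
x=110: ŷ = 2 + 110 = 112; r = 113.5 − 112 = 1.5
x=130: ŷ = 2 + 130 = 132; r = 132.5 − 132 = 0.5
x=160: ŷ = 2 + 160 = 162; r = 160.5 − 162 = -1.5
SSE = 9 + 6.25 + 6.25 + 4 + 4 + 2.25 + 9 + 2.25 + 0.25 + 2.25 = 45.5

SSE = 45.5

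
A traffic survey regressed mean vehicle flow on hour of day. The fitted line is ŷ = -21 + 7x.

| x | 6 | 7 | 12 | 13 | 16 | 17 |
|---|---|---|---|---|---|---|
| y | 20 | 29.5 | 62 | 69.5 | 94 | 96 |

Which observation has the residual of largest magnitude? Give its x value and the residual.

x = 16, r = 3

x=6: ŷ = -21 + 7·6 = 21; r = 20 − 21 = -1
x=7: ŷ = -21 + 7·7 = 28; r = 29.5 − 28 = 1.5
x=12: ŷ = -21 + 7·12 = 63; r = 62 − 63 = -1
x=13: ŷ = -21 + 7·13 = 70; r = 69.5 − 70 = -0.5
x=16: ŷ = -21 + 7·16 = 91; r = 94 − 91 = 3
x=17: ŷ = -21 + 7·17 = 98; r = 96 − 98 = -2
Largest |r| is 3 at x = 16, residual 3.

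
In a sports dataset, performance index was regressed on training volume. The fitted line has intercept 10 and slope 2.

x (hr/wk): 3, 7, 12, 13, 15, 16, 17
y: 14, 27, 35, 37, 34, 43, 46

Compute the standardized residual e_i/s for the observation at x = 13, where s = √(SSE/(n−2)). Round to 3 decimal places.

0.299

x=3: ŷ = 10 + 2·3 = 16; e = 14 − 16 = -2
x=7: ŷ = 10 + 2·7 = 24; e = 27 − 24 = 3
x=12: ŷ = 10 + 2·12 = 34; e = 35 − 34 = 1
x=13: ŷ = 10 + 2·13 = 36; e = 37 − 36 = 1
x=15: ŷ = 10 + 2·15 = 40; e = 34 − 40 = -6
x=16: ŷ = 10 + 2·16 = 42; e = 43 − 42 = 1
x=17: ŷ = 10 + 2·17 = 44; e = 46 − 44 = 2
SSE = 4 + 9 + 1 + 1 + 36 + 1 + 4 = 56
s = √(56/5) = 3.34664
e/s = 1 / 3.34664 = 0.299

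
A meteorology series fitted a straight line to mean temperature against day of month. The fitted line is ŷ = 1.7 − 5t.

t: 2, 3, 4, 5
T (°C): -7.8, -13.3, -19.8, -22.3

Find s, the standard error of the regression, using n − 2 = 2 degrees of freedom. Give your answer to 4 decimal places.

s = 1.3229

t=2: ŷ = 1.7 − 5·2 = -8.3; e = -7.8 − (-8.3) = 0.5
t=3: ŷ = 1.7 − 5·3 = -13.3; e = -13.3 − (-13.3) = 0
t=4: ŷ = 1.7 − 5·4 = -18.3; e = -19.8 − (-18.3) = -1.5
t=5: ŷ = 1.7 − 5·5 = -23.3; e = -22.3 − (-23.3) = 1
SSE = 0.25 + 0 + 2.25 + 1 = 3.5
s = √(3.5/2) = √1.75 ≈ 1.3229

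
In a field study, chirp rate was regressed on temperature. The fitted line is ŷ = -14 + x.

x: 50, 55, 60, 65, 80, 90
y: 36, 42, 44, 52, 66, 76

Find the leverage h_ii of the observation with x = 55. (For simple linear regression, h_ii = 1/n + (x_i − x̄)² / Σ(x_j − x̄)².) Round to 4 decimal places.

h = 0.2817

x̄ = (50 + 55 + 60 + 65 + 80 + 90)/6 = 66.6667
Σ(x − x̄)² = 277.778 + 136.111 + 44.4444 + 2.77778 + 177.778 + 544.444 = 1183.33
h = 1/6 + (-11.6667)²/1183.33 = 0.166667 + 0.115023 = 0.2817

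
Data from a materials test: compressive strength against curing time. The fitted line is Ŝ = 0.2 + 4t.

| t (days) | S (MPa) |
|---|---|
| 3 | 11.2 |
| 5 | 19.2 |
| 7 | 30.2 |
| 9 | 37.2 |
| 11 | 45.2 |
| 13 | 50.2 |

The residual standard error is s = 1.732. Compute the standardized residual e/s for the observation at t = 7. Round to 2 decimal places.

1.15

Ŝ = 0.2 + 4·7 = 28.2
e = 30.2 − 28.2 = 2
e/s = 2 / 1.732 = 1.15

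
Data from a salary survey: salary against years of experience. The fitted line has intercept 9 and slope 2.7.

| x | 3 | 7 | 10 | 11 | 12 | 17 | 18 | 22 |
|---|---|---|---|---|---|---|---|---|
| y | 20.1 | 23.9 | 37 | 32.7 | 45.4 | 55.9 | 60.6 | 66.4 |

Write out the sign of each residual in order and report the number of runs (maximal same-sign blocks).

6 runs

x=3: ŷ = 9 + 2.7·3 = 17.1; e = 20.1 − 17.1 = 3
x=7: ŷ = 9 + 2.7·7 = 27.9; e = 23.9 − 27.9 = -4
x=10: ŷ = 9 + 2.7·10 = 36; e = 37 − 36 = 1
x=11: ŷ = 9 + 2.7·11 = 38.7; e = 32.7 − 38.7 = -6
x=12: ŷ = 9 + 2.7·12 = 41.4; e = 45.4 − 41.4 = 4
x=17: ŷ = 9 + 2.7·17 = 54.9; e = 55.9 − 54.9 = 1
x=18: ŷ = 9 + 2.7·18 = 57.6; e = 60.6 − 57.6 = 3
x=22: ŷ = 9 + 2.7·22 = 68.4; e = 66.4 − 68.4 = -2
Signs: + − + − + + + −
Runs: +×1, −×1, +×1, −×1, +×3, −×1 → 6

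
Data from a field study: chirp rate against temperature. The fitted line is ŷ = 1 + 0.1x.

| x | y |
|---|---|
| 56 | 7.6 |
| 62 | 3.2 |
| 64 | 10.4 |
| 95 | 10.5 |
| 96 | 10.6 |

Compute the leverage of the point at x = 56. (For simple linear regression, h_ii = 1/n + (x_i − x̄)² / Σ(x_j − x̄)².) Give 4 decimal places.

x̄ = (56 + 62 + 64 + 95 + 96)/5 = 74.6
Σ(x − x̄)² = 345.96 + 158.76 + 112.36 + 416.16 + 457.96 = 1491.2
h = 1/5 + (-18.6)²/1491.2 = 0.2 + 0.232001 = 0.4320

h = 0.4320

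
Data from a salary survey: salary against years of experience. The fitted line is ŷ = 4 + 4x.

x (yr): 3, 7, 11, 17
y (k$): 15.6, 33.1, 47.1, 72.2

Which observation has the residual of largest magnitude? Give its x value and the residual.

x = 7, e = 1.1

x=3: ŷ = 4 + 4·3 = 16; e = 15.6 − 16 = -0.4
x=7: ŷ = 4 + 4·7 = 32; e = 33.1 − 32 = 1.1
x=11: ŷ = 4 + 4·11 = 48; e = 47.1 − 48 = -0.9
x=17: ŷ = 4 + 4·17 = 72; e = 72.2 − 72 = 0.2
Largest |e| is 1.1 at x = 7, residual 1.1.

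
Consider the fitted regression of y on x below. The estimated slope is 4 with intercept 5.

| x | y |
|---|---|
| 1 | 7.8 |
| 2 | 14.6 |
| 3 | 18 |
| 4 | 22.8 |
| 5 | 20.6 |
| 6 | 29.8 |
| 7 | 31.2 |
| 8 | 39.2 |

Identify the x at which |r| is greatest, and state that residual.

x = 5, r = -4.4

x=1: ŷ = 5 + 4·1 = 9; r = 7.8 − 9 = -1.2
x=2: ŷ = 5 + 4·2 = 13; r = 14.6 − 13 = 1.6
x=3: ŷ = 5 + 4·3 = 17; r = 18 − 17 = 1
x=4: ŷ = 5 + 4·4 = 21; r = 22.8 − 21 = 1.8
x=5: ŷ = 5 + 4·5 = 25; r = 20.6 − 25 = -4.4
x=6: ŷ = 5 + 4·6 = 29; r = 29.8 − 29 = 0.8
x=7: ŷ = 5 + 4·7 = 33; r = 31.2 − 33 = -1.8
x=8: ŷ = 5 + 4·8 = 37; r = 39.2 − 37 = 2.2
Largest |r| is 4.4 at x = 5, residual -4.4.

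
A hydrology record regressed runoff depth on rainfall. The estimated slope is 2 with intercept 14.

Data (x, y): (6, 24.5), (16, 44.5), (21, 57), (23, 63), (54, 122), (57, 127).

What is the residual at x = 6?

e = -1.5

ŷ = 14 + 2·6 = 26
e = 24.5 − 26 = -1.5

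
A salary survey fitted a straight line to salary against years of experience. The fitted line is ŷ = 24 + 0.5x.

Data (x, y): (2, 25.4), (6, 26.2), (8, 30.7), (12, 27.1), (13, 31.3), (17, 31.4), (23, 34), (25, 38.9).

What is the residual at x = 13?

e = 0.8

ŷ = 24 + 0.5·13 = 30.5
e = 31.3 − 30.5 = 0.8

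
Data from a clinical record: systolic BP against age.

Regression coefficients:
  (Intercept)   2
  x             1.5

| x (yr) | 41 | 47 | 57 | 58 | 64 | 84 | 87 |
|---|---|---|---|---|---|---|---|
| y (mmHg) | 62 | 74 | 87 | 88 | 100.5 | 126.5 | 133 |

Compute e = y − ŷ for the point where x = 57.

e = -0.5

ŷ = 2 + 1.5·57 = 87.5
e = 87 − 87.5 = -0.5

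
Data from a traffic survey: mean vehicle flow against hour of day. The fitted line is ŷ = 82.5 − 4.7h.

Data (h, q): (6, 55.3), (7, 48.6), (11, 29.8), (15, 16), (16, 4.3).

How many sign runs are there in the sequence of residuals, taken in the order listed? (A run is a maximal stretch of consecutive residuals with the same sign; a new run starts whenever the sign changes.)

h=6: ŷ = 82.5 − 4.7·6 = 54.3; e = 55.3 − 54.3 = 1
h=7: ŷ = 82.5 − 4.7·7 = 49.6; e = 48.6 − 49.6 = -1
h=11: ŷ = 82.5 − 4.7·11 = 30.8; e = 29.8 − 30.8 = -1
h=15: ŷ = 82.5 − 4.7·15 = 12; e = 16 − 12 = 4
h=16: ŷ = 82.5 − 4.7·16 = 7.3; e = 4.3 − 7.3 = -3
Signs: + − − + −
Runs: +×1, −×2, +×1, −×1 → 4

4 runs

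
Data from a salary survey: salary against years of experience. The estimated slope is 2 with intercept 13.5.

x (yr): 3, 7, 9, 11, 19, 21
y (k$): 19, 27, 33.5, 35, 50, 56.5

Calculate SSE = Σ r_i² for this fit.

SSE = 8

x=3: ŷ = 13.5 + 2·3 = 19.5; r = 19 − 19.5 = -0.5
x=7: ŷ = 13.5 + 2·7 = 27.5; r = 27 − 27.5 = -0.5
x=9: ŷ = 13.5 + 2·9 = 31.5; r = 33.5 − 31.5 = 2
x=11: ŷ = 13.5 + 2·11 = 35.5; r = 35 − 35.5 = -0.5
x=19: ŷ = 13.5 + 2·19 = 51.5; r = 50 − 51.5 = -1.5
x=21: ŷ = 13.5 + 2·21 = 55.5; r = 56.5 − 55.5 = 1
SSE = 0.25 + 0.25 + 4 + 0.25 + 2.25 + 1 = 8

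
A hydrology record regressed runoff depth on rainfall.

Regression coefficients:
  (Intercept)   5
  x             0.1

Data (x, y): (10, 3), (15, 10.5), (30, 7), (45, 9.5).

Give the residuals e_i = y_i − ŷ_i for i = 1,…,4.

x=10: ŷ = 5 + 0.1·10 = 6; e = 3 − 6 = -3
x=15: ŷ = 5 + 0.1·15 = 6.5; e = 10.5 − 6.5 = 4
x=30: ŷ = 5 + 0.1·30 = 8; e = 7 − 8 = -1
x=45: ŷ = 5 + 0.1·45 = 9.5; e = 9.5 − 9.5 = 0

-3, 4, -1, 0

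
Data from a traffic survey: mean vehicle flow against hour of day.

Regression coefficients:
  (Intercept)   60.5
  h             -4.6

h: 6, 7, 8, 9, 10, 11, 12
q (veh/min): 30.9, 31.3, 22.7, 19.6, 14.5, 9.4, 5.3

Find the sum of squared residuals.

SSE = 14.5

h=6: q̂ = 60.5 − 4.6·6 = 32.9; e = 30.9 − 32.9 = -2
h=7: q̂ = 60.5 − 4.6·7 = 28.3; e = 31.3 − 28.3 = 3
h=8: q̂ = 60.5 − 4.6·8 = 23.7; e = 22.7 − 23.7 = -1
h=9: q̂ = 60.5 − 4.6·9 = 19.1; e = 19.6 − 19.1 = 0.5
h=10: q̂ = 60.5 − 4.6·10 = 14.5; e = 14.5 − 14.5 = 0
h=11: q̂ = 60.5 − 4.6·11 = 9.9; e = 9.4 − 9.9 = -0.5
h=12: q̂ = 60.5 − 4.6·12 = 5.3; e = 5.3 − 5.3 = 0
SSE = 4 + 9 + 1 + 0.25 + 0 + 0.25 + 0 = 14.5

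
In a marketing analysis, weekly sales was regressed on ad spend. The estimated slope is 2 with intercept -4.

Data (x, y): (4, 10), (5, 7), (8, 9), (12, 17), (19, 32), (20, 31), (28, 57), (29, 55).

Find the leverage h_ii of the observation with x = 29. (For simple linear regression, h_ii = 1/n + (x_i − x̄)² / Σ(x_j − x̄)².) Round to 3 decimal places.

x̄ = (4 + 5 + 8 + 12 + 19 + 20 + 28 + 29)/8 = 15.625
Σ(x − x̄)² = 135.141 + 112.891 + 58.1406 + 13.1406 + 11.3906 + 19.1406 + 153.141 + 178.891 = 681.875
h = 1/8 + (13.375)²/681.875 = 0.125 + 0.262351 = 0.387

h = 0.387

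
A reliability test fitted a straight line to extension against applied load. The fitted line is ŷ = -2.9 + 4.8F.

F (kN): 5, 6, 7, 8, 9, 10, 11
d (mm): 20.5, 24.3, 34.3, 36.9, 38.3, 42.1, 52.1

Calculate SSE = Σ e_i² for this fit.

SSE = 35.68

F=5: ŷ = -2.9 + 4.8·5 = 21.1; e = 20.5 − 21.1 = -0.6
F=6: ŷ = -2.9 + 4.8·6 = 25.9; e = 24.3 − 25.9 = -1.6
F=7: ŷ = -2.9 + 4.8·7 = 30.7; e = 34.3 − 30.7 = 3.6
F=8: ŷ = -2.9 + 4.8·8 = 35.5; e = 36.9 − 35.5 = 1.4
F=9: ŷ = -2.9 + 4.8·9 = 40.3; e = 38.3 − 40.3 = -2
F=10: ŷ = -2.9 + 4.8·10 = 45.1; e = 42.1 − 45.1 = -3
F=11: ŷ = -2.9 + 4.8·11 = 49.9; e = 52.1 − 49.9 = 2.2
SSE = 0.36 + 2.56 + 12.96 + 1.96 + 4 + 9 + 4.84 = 35.68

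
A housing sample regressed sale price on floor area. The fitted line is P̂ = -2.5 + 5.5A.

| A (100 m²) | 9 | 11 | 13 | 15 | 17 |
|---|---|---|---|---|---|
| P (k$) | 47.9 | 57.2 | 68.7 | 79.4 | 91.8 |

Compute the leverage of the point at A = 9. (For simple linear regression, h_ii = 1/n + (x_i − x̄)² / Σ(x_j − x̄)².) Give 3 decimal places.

h = 0.600

Ā = (9 + 11 + 13 + 15 + 17)/5 = 13
Σ(A − Ā)² = 16 + 4 + 0 + 4 + 16 = 40
h = 1/5 + (-4)²/40 = 0.2 + 0.4 = 0.600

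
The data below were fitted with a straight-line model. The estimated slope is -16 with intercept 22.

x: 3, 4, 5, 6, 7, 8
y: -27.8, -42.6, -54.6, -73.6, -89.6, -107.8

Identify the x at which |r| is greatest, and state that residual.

x=3: ŷ = 22 − 16·3 = -26; r = -27.8 − (-26) = -1.8
x=4: ŷ = 22 − 16·4 = -42; r = -42.6 − (-42) = -0.6
x=5: ŷ = 22 − 16·5 = -58; r = -54.6 − (-58) = 3.4
x=6: ŷ = 22 − 16·6 = -74; r = -73.6 − (-74) = 0.4
x=7: ŷ = 22 − 16·7 = -90; r = -89.6 − (-90) = 0.4
x=8: ŷ = 22 − 16·8 = -106; r = -107.8 − (-106) = -1.8
Largest |r| is 3.4 at x = 5, residual 3.4.

x = 5, r = 3.4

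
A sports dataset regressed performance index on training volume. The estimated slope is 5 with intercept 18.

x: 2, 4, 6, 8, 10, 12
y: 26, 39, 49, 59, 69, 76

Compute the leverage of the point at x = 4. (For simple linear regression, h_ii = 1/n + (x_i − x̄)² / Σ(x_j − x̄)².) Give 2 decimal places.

x̄ = (2 + 4 + 6 + 8 + 10 + 12)/6 = 7
Σ(x − x̄)² = 25 + 9 + 1 + 1 + 9 + 25 = 70
h = 1/6 + (-3)²/70 = 0.166667 + 0.128571 = 0.30

h = 0.30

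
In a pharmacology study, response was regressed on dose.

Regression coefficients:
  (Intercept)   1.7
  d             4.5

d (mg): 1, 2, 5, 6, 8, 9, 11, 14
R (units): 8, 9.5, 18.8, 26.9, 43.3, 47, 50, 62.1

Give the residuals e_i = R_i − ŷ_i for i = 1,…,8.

d=1: ŷ = 1.7 + 4.5·1 = 6.2; e = 8 − 6.2 = 1.8
d=2: ŷ = 1.7 + 4.5·2 = 10.7; e = 9.5 − 10.7 = -1.2
d=5: ŷ = 1.7 + 4.5·5 = 24.2; e = 18.8 − 24.2 = -5.4
d=6: ŷ = 1.7 + 4.5·6 = 28.7; e = 26.9 − 28.7 = -1.8
d=8: ŷ = 1.7 + 4.5·8 = 37.7; e = 43.3 − 37.7 = 5.6
d=9: ŷ = 1.7 + 4.5·9 = 42.2; e = 47 − 42.2 = 4.8
d=11: ŷ = 1.7 + 4.5·11 = 51.2; e = 50 − 51.2 = -1.2
d=14: ŷ = 1.7 + 4.5·14 = 64.7; e = 62.1 − 64.7 = -2.6

1.8, -1.2, -5.4, -1.8, 5.6, 4.8, -1.2, -2.6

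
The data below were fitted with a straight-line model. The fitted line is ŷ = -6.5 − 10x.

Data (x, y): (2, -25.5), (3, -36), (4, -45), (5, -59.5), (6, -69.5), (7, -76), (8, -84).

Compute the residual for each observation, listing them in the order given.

1, 0.5, 1.5, -3, -3, 0.5, 2.5

x=2: ŷ = -6.5 − 10·2 = -26.5; r = -25.5 − (-26.5) = 1
x=3: ŷ = -6.5 − 10·3 = -36.5; r = -36 − (-36.5) = 0.5
x=4: ŷ = -6.5 − 10·4 = -46.5; r = -45 − (-46.5) = 1.5
x=5: ŷ = -6.5 − 10·5 = -56.5; r = -59.5 − (-56.5) = -3
x=6: ŷ = -6.5 − 10·6 = -66.5; r = -69.5 − (-66.5) = -3
x=7: ŷ = -6.5 − 10·7 = -76.5; r = -76 − (-76.5) = 0.5
x=8: ŷ = -6.5 − 10·8 = -86.5; r = -84 − (-86.5) = 2.5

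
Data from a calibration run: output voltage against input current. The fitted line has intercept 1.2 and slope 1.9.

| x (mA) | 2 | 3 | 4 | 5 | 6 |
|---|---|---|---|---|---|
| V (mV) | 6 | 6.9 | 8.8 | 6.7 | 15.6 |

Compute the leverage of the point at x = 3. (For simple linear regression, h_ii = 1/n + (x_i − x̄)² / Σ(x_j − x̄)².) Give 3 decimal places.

x̄ = (2 + 3 + 4 + 5 + 6)/5 = 4
Σ(x − x̄)² = 4 + 1 + 0 + 1 + 4 = 10
h = 1/5 + (-1)²/10 = 0.2 + 0.1 = 0.300

h = 0.300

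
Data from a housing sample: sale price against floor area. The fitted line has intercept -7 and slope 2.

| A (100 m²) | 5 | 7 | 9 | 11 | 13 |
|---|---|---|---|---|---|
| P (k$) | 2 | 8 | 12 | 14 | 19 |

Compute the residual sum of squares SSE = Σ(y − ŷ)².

A=5: P̂ = -7 + 2·5 = 3; e = 2 − 3 = -1
A=7: P̂ = -7 + 2·7 = 7; e = 8 − 7 = 1
A=9: P̂ = -7 + 2·9 = 11; e = 12 − 11 = 1
A=11: P̂ = -7 + 2·11 = 15; e = 14 − 15 = -1
A=13: P̂ = -7 + 2·13 = 19; e = 19 − 19 = 0
SSE = 1 + 1 + 1 + 1 + 0 = 4

SSE = 4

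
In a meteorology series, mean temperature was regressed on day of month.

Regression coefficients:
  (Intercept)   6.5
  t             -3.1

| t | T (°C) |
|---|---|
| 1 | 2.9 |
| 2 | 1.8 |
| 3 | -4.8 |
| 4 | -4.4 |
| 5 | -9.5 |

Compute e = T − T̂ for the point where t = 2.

e = 1.5

T̂ = 6.5 − 3.1·2 = 0.3
e = 1.8 − 0.3 = 1.5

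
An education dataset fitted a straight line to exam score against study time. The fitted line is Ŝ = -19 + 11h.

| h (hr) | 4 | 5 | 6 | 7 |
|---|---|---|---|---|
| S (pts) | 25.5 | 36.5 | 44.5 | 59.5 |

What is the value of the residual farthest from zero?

h=4: Ŝ = -19 + 11·4 = 25; e = 25.5 − 25 = 0.5
h=5: Ŝ = -19 + 11·5 = 36; e = 36.5 − 36 = 0.5
h=6: Ŝ = -19 + 11·6 = 47; e = 44.5 − 47 = -2.5
h=7: Ŝ = -19 + 11·7 = 58; e = 59.5 − 58 = 1.5
Largest |e| is 2.5 at h = 6, residual -2.5.

e = -2.5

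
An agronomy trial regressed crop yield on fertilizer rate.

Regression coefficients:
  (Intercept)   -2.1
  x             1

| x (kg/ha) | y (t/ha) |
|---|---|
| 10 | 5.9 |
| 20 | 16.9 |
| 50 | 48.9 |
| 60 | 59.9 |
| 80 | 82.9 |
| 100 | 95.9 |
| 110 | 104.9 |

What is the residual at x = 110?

ŷ = -2.1 + 110 = 107.9
r = 104.9 − 107.9 = -3

r = -3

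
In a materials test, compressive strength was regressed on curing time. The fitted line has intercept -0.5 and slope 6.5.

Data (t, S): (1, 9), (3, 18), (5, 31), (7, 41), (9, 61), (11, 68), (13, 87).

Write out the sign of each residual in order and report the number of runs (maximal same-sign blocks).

5 runs

t=1: Ŝ = -0.5 + 6.5·1 = 6; e = 9 − 6 = 3
t=3: Ŝ = -0.5 + 6.5·3 = 19; e = 18 − 19 = -1
t=5: Ŝ = -0.5 + 6.5·5 = 32; e = 31 − 32 = -1
t=7: Ŝ = -0.5 + 6.5·7 = 45; e = 41 − 45 = -4
t=9: Ŝ = -0.5 + 6.5·9 = 58; e = 61 − 58 = 3
t=11: Ŝ = -0.5 + 6.5·11 = 71; e = 68 − 71 = -3
t=13: Ŝ = -0.5 + 6.5·13 = 84; e = 87 − 84 = 3
Signs: + − − − + − +
Runs: +×1, −×3, +×1, −×1, +×1 → 5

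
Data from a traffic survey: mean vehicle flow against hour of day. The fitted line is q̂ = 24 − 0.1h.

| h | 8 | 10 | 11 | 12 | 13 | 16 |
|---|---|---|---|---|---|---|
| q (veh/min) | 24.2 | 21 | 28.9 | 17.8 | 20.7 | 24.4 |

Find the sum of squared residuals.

SSE = 74

h=8: q̂ = 24 − 0.1·8 = 23.2; e = 24.2 − 23.2 = 1
h=10: q̂ = 24 − 0.1·10 = 23; e = 21 − 23 = -2
h=11: q̂ = 24 − 0.1·11 = 22.9; e = 28.9 − 22.9 = 6
h=12: q̂ = 24 − 0.1·12 = 22.8; e = 17.8 − 22.8 = -5
h=13: q̂ = 24 − 0.1·13 = 22.7; e = 20.7 − 22.7 = -2
h=16: q̂ = 24 − 0.1·16 = 22.4; e = 24.4 − 22.4 = 2
SSE = 1 + 4 + 36 + 25 + 4 + 4 = 74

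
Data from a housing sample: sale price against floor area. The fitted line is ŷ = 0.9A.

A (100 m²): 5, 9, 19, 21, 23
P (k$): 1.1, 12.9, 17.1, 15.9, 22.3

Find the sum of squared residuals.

A=5: ŷ = 0.9·5 = 4.5; r = 1.1 − 4.5 = -3.4
A=9: ŷ = 0.9·9 = 8.1; r = 12.9 − 8.1 = 4.8
A=19: ŷ = 0.9·19 = 17.1; r = 17.1 − 17.1 = 0
A=21: ŷ = 0.9·21 = 18.9; r = 15.9 − 18.9 = -3
A=23: ŷ = 0.9·23 = 20.7; r = 22.3 − 20.7 = 1.6
SSE = 11.56 + 23.04 + 0 + 9 + 2.56 = 46.16

SSE = 46.16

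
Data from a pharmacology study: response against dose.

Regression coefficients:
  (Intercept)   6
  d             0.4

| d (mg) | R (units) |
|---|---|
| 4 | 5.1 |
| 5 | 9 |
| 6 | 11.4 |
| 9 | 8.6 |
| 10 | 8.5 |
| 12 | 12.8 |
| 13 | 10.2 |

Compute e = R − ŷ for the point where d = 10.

ŷ = 6 + 0.4·10 = 10
e = 8.5 − 10 = -1.5

e = -1.5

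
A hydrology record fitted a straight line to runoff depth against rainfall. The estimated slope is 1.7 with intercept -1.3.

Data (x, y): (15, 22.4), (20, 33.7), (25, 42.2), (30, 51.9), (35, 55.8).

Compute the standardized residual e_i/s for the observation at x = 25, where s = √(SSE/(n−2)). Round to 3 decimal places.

x=15: ŷ = -1.3 + 1.7·15 = 24.2; e = 22.4 − 24.2 = -1.8
x=20: ŷ = -1.3 + 1.7·20 = 32.7; e = 33.7 − 32.7 = 1
x=25: ŷ = -1.3 + 1.7·25 = 41.2; e = 42.2 − 41.2 = 1
x=30: ŷ = -1.3 + 1.7·30 = 49.7; e = 51.9 − 49.7 = 2.2
x=35: ŷ = -1.3 + 1.7·35 = 58.2; e = 55.8 − 58.2 = -2.4
SSE = 3.24 + 1 + 1 + 4.84 + 5.76 = 15.84
s = √(15.84/3) = 2.29783
e/s = 1 / 2.29783 = 0.435

0.435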